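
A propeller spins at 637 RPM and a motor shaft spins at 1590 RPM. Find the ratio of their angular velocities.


Given: RPM_A = 637, RPM_B = 1590
omega = 2*pi*RPM/60, so omega_A/omega_B = RPM_A / RPM_B
omega_A/omega_B = 637 / 1590
omega_A/omega_B = 637/1590

637/1590


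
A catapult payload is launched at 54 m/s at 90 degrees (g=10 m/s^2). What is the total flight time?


Given: v0 = 54 m/s, theta = 90 deg, g = 10 m/s^2
sin(90) = 1
Using T = 2*v0*sin(theta) / g
T = 2*54*1 / 10
T = 108 / 10
T = 54/5 s

54/5 s


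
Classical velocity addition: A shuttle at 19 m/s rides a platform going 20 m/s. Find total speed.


Given: object velocity = 19 m/s, platform velocity = 20 m/s (same direction)
Using classical velocity addition: v_total = v_object + v_platform
v_total = 19 + 20
v_total = 39 m/s

39 m/s


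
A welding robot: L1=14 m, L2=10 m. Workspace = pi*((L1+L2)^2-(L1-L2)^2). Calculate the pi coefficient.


Given: L1 = 14, L2 = 10
(L1+L2)^2 = (24)^2 = 576
(L1-L2)^2 = (4)^2 = 16
Difference = 576 - 16 = 560
This equals 4*L1*L2 = 4*14*10 = 560
Workspace area = 560*pi

560


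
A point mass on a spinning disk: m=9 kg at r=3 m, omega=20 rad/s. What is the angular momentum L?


Given: m = 9 kg, r = 3 m, omega = 20 rad/s
For a point mass: I = m*r^2
I = 9*3^2 = 9*9 = 81
L = I*omega = 81*20
L = 1620 kg*m^2/s

1620 kg*m^2/s


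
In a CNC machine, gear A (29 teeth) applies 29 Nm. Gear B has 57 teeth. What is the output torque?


Given: N1 = 29, N2 = 57, T1 = 29 Nm
Using T2/T1 = N2/N1
T2 = T1 * N2 / N1
T2 = 29 * 57 / 29
T2 = 1653 / 29
T2 = 57 Nm

57 Nm


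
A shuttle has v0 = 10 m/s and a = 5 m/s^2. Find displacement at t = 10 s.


Given: v0 = 10 m/s, a = 5 m/s^2, t = 10 s
Using s = v0*t + (1/2)*a*t^2
s = 10*10 + (1/2)*5*10^2
s = 100 + (1/2)*500
s = 100 + 250
s = 350

350 m


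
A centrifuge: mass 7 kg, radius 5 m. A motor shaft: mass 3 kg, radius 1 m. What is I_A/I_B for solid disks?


Given: M1=7 kg, R1=5 m, M2=3 kg, R2=1 m
For a disk: I = (1/2)*M*R^2, so I_A/I_B = (M1*R1^2)/(M2*R2^2)
M1*R1^2 = 7*25 = 175
M2*R2^2 = 3*1 = 3
I_A/I_B = 175/3 = 175/3

175/3


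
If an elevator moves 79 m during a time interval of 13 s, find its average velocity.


Given: distance d = 79 m, time t = 13 s
Using v = d / t
v = 79 / 13
v = 79/13 m/s

79/13 m/s


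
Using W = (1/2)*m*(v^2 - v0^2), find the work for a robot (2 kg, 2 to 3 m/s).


Given: m = 2 kg, v0 = 2 m/s, v = 3 m/s
Using W = (1/2)*m*(v^2 - v0^2)
v^2 = 3^2 = 9
v0^2 = 2^2 = 4
v^2 - v0^2 = 9 - 4 = 5
W = (1/2)*2*5 = 5 J

5 J


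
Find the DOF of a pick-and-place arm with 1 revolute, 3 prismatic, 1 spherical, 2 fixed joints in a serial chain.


Given: serial robot with 1 revolute, 3 prismatic, 1 spherical, 2 fixed joints
DOF contribution per joint type: revolute=1, prismatic=1, spherical=3, fixed=0
DOF = 1*1 + 3*1 + 1*3 + 2*0
DOF = 7

7


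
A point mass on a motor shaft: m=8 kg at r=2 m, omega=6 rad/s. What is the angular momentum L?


Given: m = 8 kg, r = 2 m, omega = 6 rad/s
For a point mass: I = m*r^2
I = 8*2^2 = 8*4 = 32
L = I*omega = 32*6
L = 192 kg*m^2/s

192 kg*m^2/s


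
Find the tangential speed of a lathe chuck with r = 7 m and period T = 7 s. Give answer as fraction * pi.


Given: radius r = 7 m, period T = 7 s
Using v = 2*pi*r / T
v = 2*pi*7 / 7
v = 14*pi / 7
v = 2*pi m/s

2*pi m/s


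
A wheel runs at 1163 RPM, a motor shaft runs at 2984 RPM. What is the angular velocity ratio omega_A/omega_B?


Given: RPM_A = 1163, RPM_B = 2984
omega = 2*pi*RPM/60, so omega_A/omega_B = RPM_A / RPM_B
omega_A/omega_B = 1163 / 2984
omega_A/omega_B = 1163/2984

1163/2984


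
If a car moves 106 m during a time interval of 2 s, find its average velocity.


Given: distance d = 106 m, time t = 2 s
Using v = d / t
v = 106 / 2
v = 53 m/s

53 m/s


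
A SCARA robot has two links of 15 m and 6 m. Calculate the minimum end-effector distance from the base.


Given: L1 = 15 m, L2 = 6 m
For a 2-link planar arm, min reach = |L1 - L2| (second link folded back)
Min reach = |15 - 6|
Min reach = 9 m

9 m


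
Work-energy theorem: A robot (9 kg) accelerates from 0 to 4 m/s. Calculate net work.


Given: m = 9 kg, v0 = 0 m/s, v = 4 m/s
Using W = (1/2)*m*(v^2 - v0^2)
v^2 = 4^2 = 16
v0^2 = 0^2 = 0
v^2 - v0^2 = 16 - 0 = 16
W = (1/2)*9*16 = 72 J

72 J


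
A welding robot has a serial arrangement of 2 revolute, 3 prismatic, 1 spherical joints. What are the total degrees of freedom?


Given: serial robot with 2 revolute, 3 prismatic, 1 spherical joints
DOF contribution per joint type: revolute=1, prismatic=1, spherical=3, fixed=0
DOF = 2*1 + 3*1 + 1*3
DOF = 8

8


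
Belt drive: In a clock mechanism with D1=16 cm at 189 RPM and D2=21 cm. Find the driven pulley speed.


Given: D1 = 16 cm, w1 = 189 RPM, D2 = 21 cm
Using D1*w1 = D2*w2
w2 = D1*w1 / D2
w2 = 16*189 / 21
w2 = 3024 / 21
w2 = 144 RPM

144 RPM


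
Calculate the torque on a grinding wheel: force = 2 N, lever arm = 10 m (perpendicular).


Given: F = 2 N, r = 10 m, angle = 90 deg (perpendicular)
Using tau = F * r * sin(90)
sin(90) = 1
tau = 2 * 10 * 1
tau = 20 Nm

20 Nm


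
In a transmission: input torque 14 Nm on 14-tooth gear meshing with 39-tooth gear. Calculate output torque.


Given: N1 = 14, N2 = 39, T1 = 14 Nm
Using T2/T1 = N2/N1
T2 = T1 * N2 / N1
T2 = 14 * 39 / 14
T2 = 546 / 14
T2 = 39 Nm

39 Nm


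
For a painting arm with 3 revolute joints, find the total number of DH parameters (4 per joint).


Given: 3 joints, 4 DH parameters per joint (d, theta, a, alpha)
Total DH parameters = number_of_joints * 4
Total = 3 * 4
Total = 12

12


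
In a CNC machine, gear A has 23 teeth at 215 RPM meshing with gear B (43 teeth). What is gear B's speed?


Given: N1 = 23 teeth, w1 = 215 RPM, N2 = 43 teeth
Using N1*w1 = N2*w2
w2 = N1*w1 / N2
w2 = 23*215 / 43
w2 = 4945 / 43
w2 = 115 RPM

115 RPM


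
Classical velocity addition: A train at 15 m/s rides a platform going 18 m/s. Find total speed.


Given: object velocity = 15 m/s, platform velocity = 18 m/s (same direction)
Using classical velocity addition: v_total = v_object + v_platform
v_total = 15 + 18
v_total = 33 m/s

33 m/s


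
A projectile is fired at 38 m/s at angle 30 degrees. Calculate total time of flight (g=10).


Given: v0 = 38 m/s, theta = 30 deg, g = 10 m/s^2
sin(30) = 1/2
Using T = 2*v0*sin(theta) / g
T = 2*38*1/2 / 10
T = 38 / 10
T = 19/5 s

19/5 s


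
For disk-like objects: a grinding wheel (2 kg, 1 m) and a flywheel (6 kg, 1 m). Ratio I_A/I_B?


Given: M1=2 kg, R1=1 m, M2=6 kg, R2=1 m
For a disk: I = (1/2)*M*R^2, so I_A/I_B = (M1*R1^2)/(M2*R2^2)
M1*R1^2 = 2*1 = 2
M2*R2^2 = 6*1 = 6
I_A/I_B = 2/6 = 1/3

1/3


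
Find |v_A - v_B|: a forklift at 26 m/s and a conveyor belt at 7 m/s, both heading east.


Given: v_A = 26 m/s east, v_B = 7 m/s east
Both move in the same direction; relative speed = |v_A - v_B|
|26 - 7| = |19|
= 19 m/s

19 m/s


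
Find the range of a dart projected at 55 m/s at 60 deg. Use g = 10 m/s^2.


Given: v0 = 55 m/s, theta = 60 deg, g = 10 m/s^2
sin(2*60) = sin(120) = sqrt(3)/2
Using R = v0^2 * sin(2*theta) / g
R = 55^2 * (sqrt(3)/2) / 10
R = 3025 * sqrt(3) / 20
R = 605/4*sqrt(3) m

605/4*sqrt(3) m


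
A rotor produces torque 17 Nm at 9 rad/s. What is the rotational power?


Given: tau = 17 Nm, omega = 9 rad/s
Using P = tau * omega
P = 17 * 9
P = 153 W

153 W


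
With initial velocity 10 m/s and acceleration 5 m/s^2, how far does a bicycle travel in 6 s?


Given: v0 = 10 m/s, a = 5 m/s^2, t = 6 s
Using s = v0*t + (1/2)*a*t^2
s = 10*6 + (1/2)*5*6^2
s = 60 + (1/2)*180
s = 60 + 90
s = 150

150 m


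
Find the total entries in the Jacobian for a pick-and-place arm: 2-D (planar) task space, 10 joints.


Given: task space dimension = 2, joints = 10
Jacobian is a 2 x 10 matrix
Total entries = rows * columns
Total = 2 * 10
Total = 20

20


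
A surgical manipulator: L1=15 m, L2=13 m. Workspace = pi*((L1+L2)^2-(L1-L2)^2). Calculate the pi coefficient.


Given: L1 = 15, L2 = 13
(L1+L2)^2 = (28)^2 = 784
(L1-L2)^2 = (2)^2 = 4
Difference = 784 - 4 = 780
This equals 4*L1*L2 = 4*15*13 = 780
Workspace area = 780*pi

780


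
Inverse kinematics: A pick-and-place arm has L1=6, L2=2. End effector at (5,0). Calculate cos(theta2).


Given: L1 = 6, L2 = 2, target (x, y) = (5, 0)
Using cos(theta2) = (x^2 + y^2 - L1^2 - L2^2) / (2*L1*L2)
x^2 + y^2 = 5^2 + 0 = 25
L1^2 + L2^2 = 36 + 4 = 40
Numerator = 25 - 40 = -15
Denominator = 2*6*2 = 24
cos(theta2) = -15/24 = -5/8

-5/8


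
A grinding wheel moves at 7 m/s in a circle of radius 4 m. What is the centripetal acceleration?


Given: v = 7 m/s, r = 4 m
Using a_c = v^2 / r
a_c = 7^2 / 4
a_c = 49 / 4
a_c = 49/4 m/s^2

49/4 m/s^2


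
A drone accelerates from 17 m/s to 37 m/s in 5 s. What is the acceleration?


Given: initial velocity v0 = 17 m/s, final velocity v = 37 m/s, time t = 5 s
Using a = (v - v0) / t
a = (37 - 17) / 5
a = 20 / 5
a = 4 m/s^2

4 m/s^2


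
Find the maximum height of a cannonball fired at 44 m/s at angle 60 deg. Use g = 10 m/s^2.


Given: v0 = 44 m/s, theta = 60 deg, g = 10 m/s^2
sin^2(60) = 3/4
Using H = v0^2 * sin^2(theta) / (2*g)
H = 44^2 * 3/4 / (2*10)
H = 1936 * 3/4 / 20
H = 1452 / 20
H = 363/5 m

363/5 m


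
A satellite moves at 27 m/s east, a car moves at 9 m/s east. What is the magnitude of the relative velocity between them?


Given: v_A = 27 m/s east, v_B = 9 m/s east
Both move in the same direction; relative speed = |v_A - v_B|
|27 - 9| = |18|
= 18 m/s

18 m/s


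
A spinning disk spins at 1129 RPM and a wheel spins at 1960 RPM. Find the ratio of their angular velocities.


Given: RPM_A = 1129, RPM_B = 1960
omega = 2*pi*RPM/60, so omega_A/omega_B = RPM_A / RPM_B
omega_A/omega_B = 1129 / 1960
omega_A/omega_B = 1129/1960

1129/1960


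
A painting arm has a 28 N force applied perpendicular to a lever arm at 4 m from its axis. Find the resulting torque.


Given: F = 28 N, r = 4 m, angle = 90 deg (perpendicular)
Using tau = F * r * sin(90)
sin(90) = 1
tau = 28 * 4 * 1
tau = 112 Nm

112 Nm


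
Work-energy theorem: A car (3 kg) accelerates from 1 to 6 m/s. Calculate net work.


Given: m = 3 kg, v0 = 1 m/s, v = 6 m/s
Using W = (1/2)*m*(v^2 - v0^2)
v^2 = 6^2 = 36
v0^2 = 1^2 = 1
v^2 - v0^2 = 36 - 1 = 35
W = (1/2)*3*35 = 105/2 J

105/2 J


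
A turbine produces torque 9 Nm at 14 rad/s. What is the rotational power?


Given: tau = 9 Nm, omega = 14 rad/s
Using P = tau * omega
P = 9 * 14
P = 126 W

126 W


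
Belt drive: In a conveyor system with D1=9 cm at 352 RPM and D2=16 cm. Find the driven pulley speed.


Given: D1 = 9 cm, w1 = 352 RPM, D2 = 16 cm
Using D1*w1 = D2*w2
w2 = D1*w1 / D2
w2 = 9*352 / 16
w2 = 3168 / 16
w2 = 198 RPM

198 RPM


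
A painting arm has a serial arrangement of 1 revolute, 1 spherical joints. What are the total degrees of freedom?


Given: serial robot with 1 revolute, 1 spherical joints
DOF contribution per joint type: revolute=1, prismatic=1, spherical=3, fixed=0
DOF = 1*1 + 1*3
DOF = 4

4


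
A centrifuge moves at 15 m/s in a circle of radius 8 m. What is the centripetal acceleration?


Given: v = 15 m/s, r = 8 m
Using a_c = v^2 / r
a_c = 15^2 / 8
a_c = 225 / 8
a_c = 225/8 m/s^2

225/8 m/s^2


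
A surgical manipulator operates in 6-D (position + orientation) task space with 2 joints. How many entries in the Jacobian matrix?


Given: task space dimension = 6, joints = 2
Jacobian is a 6 x 2 matrix
Total entries = rows * columns
Total = 6 * 2
Total = 12

12


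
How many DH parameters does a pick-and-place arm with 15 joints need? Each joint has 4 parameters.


Given: 15 joints, 4 DH parameters per joint (d, theta, a, alpha)
Total DH parameters = number_of_joints * 4
Total = 15 * 4
Total = 60

60


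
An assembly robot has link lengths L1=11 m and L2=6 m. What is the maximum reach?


Given: L1 = 11 m, L2 = 6 m
For a 2-link planar arm, max reach = L1 + L2 (fully extended)
Max reach = 11 + 6
Max reach = 17 m

17 m


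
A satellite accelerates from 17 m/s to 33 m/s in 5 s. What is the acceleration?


Given: initial velocity v0 = 17 m/s, final velocity v = 33 m/s, time t = 5 s
Using a = (v - v0) / t
a = (33 - 17) / 5
a = 16 / 5
a = 16/5 m/s^2

16/5 m/s^2


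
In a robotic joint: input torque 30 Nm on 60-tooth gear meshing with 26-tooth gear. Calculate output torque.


Given: N1 = 60, N2 = 26, T1 = 30 Nm
Using T2/T1 = N2/N1
T2 = T1 * N2 / N1
T2 = 30 * 26 / 60
T2 = 780 / 60
T2 = 13 Nm

13 Nm


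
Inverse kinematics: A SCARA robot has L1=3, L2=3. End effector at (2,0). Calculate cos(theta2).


Given: L1 = 3, L2 = 3, target (x, y) = (2, 0)
Using cos(theta2) = (x^2 + y^2 - L1^2 - L2^2) / (2*L1*L2)
x^2 + y^2 = 2^2 + 0 = 4
L1^2 + L2^2 = 9 + 9 = 18
Numerator = 4 - 18 = -14
Denominator = 2*3*3 = 18
cos(theta2) = -14/18 = -7/9

-7/9


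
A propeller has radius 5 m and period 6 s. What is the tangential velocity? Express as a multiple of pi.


Given: radius r = 5 m, period T = 6 s
Using v = 2*pi*r / T
v = 2*pi*5 / 6
v = 10*pi / 6
v = 5/3*pi m/s

5/3*pi m/s


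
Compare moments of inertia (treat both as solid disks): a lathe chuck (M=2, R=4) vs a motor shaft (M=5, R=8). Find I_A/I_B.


Given: M1=2 kg, R1=4 m, M2=5 kg, R2=8 m
For a disk: I = (1/2)*M*R^2, so I_A/I_B = (M1*R1^2)/(M2*R2^2)
M1*R1^2 = 2*16 = 32
M2*R2^2 = 5*64 = 320
I_A/I_B = 32/320 = 1/10

1/10


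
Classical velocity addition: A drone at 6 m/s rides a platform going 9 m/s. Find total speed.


Given: object velocity = 6 m/s, platform velocity = 9 m/s (same direction)
Using classical velocity addition: v_total = v_object + v_platform
v_total = 6 + 9
v_total = 15 m/s

15 m/s


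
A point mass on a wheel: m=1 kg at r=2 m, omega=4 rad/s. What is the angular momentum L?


Given: m = 1 kg, r = 2 m, omega = 4 rad/s
For a point mass: I = m*r^2
I = 1*2^2 = 1*4 = 4
L = I*omega = 4*4
L = 16 kg*m^2/s

16 kg*m^2/s


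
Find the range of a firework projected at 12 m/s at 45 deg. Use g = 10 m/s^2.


Given: v0 = 12 m/s, theta = 45 deg, g = 10 m/s^2
sin(2*45) = sin(90) = 1
Using R = v0^2 * sin(2*theta) / g
R = 12^2 * 1 / 10
R = 144 / 10
R = 72/5 m

72/5 m


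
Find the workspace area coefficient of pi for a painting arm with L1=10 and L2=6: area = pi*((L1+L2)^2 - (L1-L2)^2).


Given: L1 = 10, L2 = 6
(L1+L2)^2 = (16)^2 = 256
(L1-L2)^2 = (4)^2 = 16
Difference = 256 - 16 = 240
This equals 4*L1*L2 = 4*10*6 = 240
Workspace area = 240*pi

240


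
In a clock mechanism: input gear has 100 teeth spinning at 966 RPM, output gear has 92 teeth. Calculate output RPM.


Given: N1 = 100 teeth, w1 = 966 RPM, N2 = 92 teeth
Using N1*w1 = N2*w2
w2 = N1*w1 / N2
w2 = 100*966 / 92
w2 = 96600 / 92
w2 = 1050 RPM

1050 RPM


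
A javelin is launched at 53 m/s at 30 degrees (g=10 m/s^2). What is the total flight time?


Given: v0 = 53 m/s, theta = 30 deg, g = 10 m/s^2
sin(30) = 1/2
Using T = 2*v0*sin(theta) / g
T = 2*53*1/2 / 10
T = 53 / 10
T = 53/10 s

53/10 s


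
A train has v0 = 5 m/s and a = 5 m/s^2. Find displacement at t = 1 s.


Given: v0 = 5 m/s, a = 5 m/s^2, t = 1 s
Using s = v0*t + (1/2)*a*t^2
s = 5*1 + (1/2)*5*1^2
s = 5 + (1/2)*5
s = 5 + 5/2
s = 15/2

15/2 m


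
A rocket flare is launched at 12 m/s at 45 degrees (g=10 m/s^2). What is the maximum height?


Given: v0 = 12 m/s, theta = 45 deg, g = 10 m/s^2
sin^2(45) = 1/2
Using H = v0^2 * sin^2(theta) / (2*g)
H = 12^2 * 1/2 / (2*10)
H = 144 * 1/2 / 20
H = 72 / 20
H = 18/5 m

18/5 m


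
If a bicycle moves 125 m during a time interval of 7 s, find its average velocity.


Given: distance d = 125 m, time t = 7 s
Using v = d / t
v = 125 / 7
v = 125/7 m/s

125/7 m/s


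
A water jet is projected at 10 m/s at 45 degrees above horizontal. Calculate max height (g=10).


Given: v0 = 10 m/s, theta = 45 deg, g = 10 m/s^2
sin^2(45) = 1/2
Using H = v0^2 * sin^2(theta) / (2*g)
H = 10^2 * 1/2 / (2*10)
H = 100 * 1/2 / 20
H = 50 / 20
H = 5/2 m

5/2 m


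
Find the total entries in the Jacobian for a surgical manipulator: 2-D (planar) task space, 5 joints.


Given: task space dimension = 2, joints = 5
Jacobian is a 2 x 5 matrix
Total entries = rows * columns
Total = 2 * 5
Total = 10

10


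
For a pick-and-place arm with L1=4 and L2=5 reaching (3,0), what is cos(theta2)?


Given: L1 = 4, L2 = 5, target (x, y) = (3, 0)
Using cos(theta2) = (x^2 + y^2 - L1^2 - L2^2) / (2*L1*L2)
x^2 + y^2 = 3^2 + 0 = 9
L1^2 + L2^2 = 16 + 25 = 41
Numerator = 9 - 41 = -32
Denominator = 2*4*5 = 40
cos(theta2) = -32/40 = -4/5

-4/5


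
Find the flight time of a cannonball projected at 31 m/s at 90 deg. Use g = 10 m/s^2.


Given: v0 = 31 m/s, theta = 90 deg, g = 10 m/s^2
sin(90) = 1
Using T = 2*v0*sin(theta) / g
T = 2*31*1 / 10
T = 62 / 10
T = 31/5 s

31/5 s


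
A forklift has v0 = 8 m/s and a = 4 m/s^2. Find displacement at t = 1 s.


Given: v0 = 8 m/s, a = 4 m/s^2, t = 1 s
Using s = v0*t + (1/2)*a*t^2
s = 8*1 + (1/2)*4*1^2
s = 8 + (1/2)*4
s = 8 + 2
s = 10

10 m


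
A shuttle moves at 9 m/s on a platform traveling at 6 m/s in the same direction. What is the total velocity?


Given: object velocity = 9 m/s, platform velocity = 6 m/s (same direction)
Using classical velocity addition: v_total = v_object + v_platform
v_total = 9 + 6
v_total = 15 m/s

15 m/s


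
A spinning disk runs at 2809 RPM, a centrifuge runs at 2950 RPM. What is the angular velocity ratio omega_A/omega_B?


Given: RPM_A = 2809, RPM_B = 2950
omega = 2*pi*RPM/60, so omega_A/omega_B = RPM_A / RPM_B
omega_A/omega_B = 2809 / 2950
omega_A/omega_B = 2809/2950

2809/2950


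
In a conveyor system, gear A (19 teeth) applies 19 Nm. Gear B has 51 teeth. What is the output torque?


Given: N1 = 19, N2 = 51, T1 = 19 Nm
Using T2/T1 = N2/N1
T2 = T1 * N2 / N1
T2 = 19 * 51 / 19
T2 = 969 / 19
T2 = 51 Nm

51 Nm


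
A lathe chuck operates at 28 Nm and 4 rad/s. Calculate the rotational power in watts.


Given: tau = 28 Nm, omega = 4 rad/s
Using P = tau * omega
P = 28 * 4
P = 112 W

112 W


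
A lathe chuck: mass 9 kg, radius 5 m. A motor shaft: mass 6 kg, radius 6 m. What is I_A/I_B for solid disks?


Given: M1=9 kg, R1=5 m, M2=6 kg, R2=6 m
For a disk: I = (1/2)*M*R^2, so I_A/I_B = (M1*R1^2)/(M2*R2^2)
M1*R1^2 = 9*25 = 225
M2*R2^2 = 6*36 = 216
I_A/I_B = 225/216 = 25/24

25/24


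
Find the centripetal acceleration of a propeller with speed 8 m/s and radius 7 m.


Given: v = 8 m/s, r = 7 m
Using a_c = v^2 / r
a_c = 8^2 / 7
a_c = 64 / 7
a_c = 64/7 m/s^2

64/7 m/s^2


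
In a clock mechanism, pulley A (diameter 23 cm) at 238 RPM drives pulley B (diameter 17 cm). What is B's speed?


Given: D1 = 23 cm, w1 = 238 RPM, D2 = 17 cm
Using D1*w1 = D2*w2
w2 = D1*w1 / D2
w2 = 23*238 / 17
w2 = 5474 / 17
w2 = 322 RPM

322 RPM


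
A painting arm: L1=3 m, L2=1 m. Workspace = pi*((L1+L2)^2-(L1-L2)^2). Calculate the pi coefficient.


Given: L1 = 3, L2 = 1
(L1+L2)^2 = (4)^2 = 16
(L1-L2)^2 = (2)^2 = 4
Difference = 16 - 4 = 12
This equals 4*L1*L2 = 4*3*1 = 12
Workspace area = 12*pi

12


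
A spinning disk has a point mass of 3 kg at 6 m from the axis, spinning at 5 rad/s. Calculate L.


Given: m = 3 kg, r = 6 m, omega = 5 rad/s
For a point mass: I = m*r^2
I = 3*6^2 = 3*36 = 108
L = I*omega = 108*5
L = 540 kg*m^2/s

540 kg*m^2/s


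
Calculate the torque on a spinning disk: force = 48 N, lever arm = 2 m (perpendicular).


Given: F = 48 N, r = 2 m, angle = 90 deg (perpendicular)
Using tau = F * r * sin(90)
sin(90) = 1
tau = 48 * 2 * 1
tau = 96 Nm

96 Nm


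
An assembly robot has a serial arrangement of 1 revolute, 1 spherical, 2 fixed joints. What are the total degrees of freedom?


Given: serial robot with 1 revolute, 1 spherical, 2 fixed joints
DOF contribution per joint type: revolute=1, prismatic=1, spherical=3, fixed=0
DOF = 1*1 + 1*3 + 2*0
DOF = 4

4


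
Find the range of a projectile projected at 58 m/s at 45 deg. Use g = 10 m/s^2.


Given: v0 = 58 m/s, theta = 45 deg, g = 10 m/s^2
sin(2*45) = sin(90) = 1
Using R = v0^2 * sin(2*theta) / g
R = 58^2 * 1 / 10
R = 3364 / 10
R = 1682/5 m

1682/5 m


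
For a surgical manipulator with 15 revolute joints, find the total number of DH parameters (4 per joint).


Given: 15 joints, 4 DH parameters per joint (d, theta, a, alpha)
Total DH parameters = number_of_joints * 4
Total = 15 * 4
Total = 60

60


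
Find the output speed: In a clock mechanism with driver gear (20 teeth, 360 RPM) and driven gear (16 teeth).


Given: N1 = 20 teeth, w1 = 360 RPM, N2 = 16 teeth
Using N1*w1 = N2*w2
w2 = N1*w1 / N2
w2 = 20*360 / 16
w2 = 7200 / 16
w2 = 450 RPM

450 RPM


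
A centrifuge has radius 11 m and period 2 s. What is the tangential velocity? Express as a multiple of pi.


Given: radius r = 11 m, period T = 2 s
Using v = 2*pi*r / T
v = 2*pi*11 / 2
v = 22*pi / 2
v = 11*pi m/s

11*pi m/s


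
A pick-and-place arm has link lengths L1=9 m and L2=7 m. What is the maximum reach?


Given: L1 = 9 m, L2 = 7 m
For a 2-link planar arm, max reach = L1 + L2 (fully extended)
Max reach = 9 + 7
Max reach = 16 m

16 m


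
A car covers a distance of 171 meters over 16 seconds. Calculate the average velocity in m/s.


Given: distance d = 171 m, time t = 16 s
Using v = d / t
v = 171 / 16
v = 171/16 m/s

171/16 m/s


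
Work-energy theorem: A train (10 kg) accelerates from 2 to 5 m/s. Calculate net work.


Given: m = 10 kg, v0 = 2 m/s, v = 5 m/s
Using W = (1/2)*m*(v^2 - v0^2)
v^2 = 5^2 = 25
v0^2 = 2^2 = 4
v^2 - v0^2 = 25 - 4 = 21
W = (1/2)*10*21 = 105 J

105 J


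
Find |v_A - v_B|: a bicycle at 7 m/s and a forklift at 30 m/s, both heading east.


Given: v_A = 7 m/s east, v_B = 30 m/s east
Both move in the same direction; relative speed = |v_A - v_B|
|7 - 30| = |-23|
= 23 m/s

23 m/s


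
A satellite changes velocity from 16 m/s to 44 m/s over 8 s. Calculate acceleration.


Given: initial velocity v0 = 16 m/s, final velocity v = 44 m/s, time t = 8 s
Using a = (v - v0) / t
a = (44 - 16) / 8
a = 28 / 8
a = 7/2 m/s^2

7/2 m/s^2


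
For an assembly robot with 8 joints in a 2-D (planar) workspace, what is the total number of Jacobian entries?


Given: task space dimension = 2, joints = 8
Jacobian is a 2 x 8 matrix
Total entries = rows * columns
Total = 2 * 8
Total = 16

16


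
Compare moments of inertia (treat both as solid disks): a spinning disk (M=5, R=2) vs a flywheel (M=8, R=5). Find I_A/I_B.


Given: M1=5 kg, R1=2 m, M2=8 kg, R2=5 m
For a disk: I = (1/2)*M*R^2, so I_A/I_B = (M1*R1^2)/(M2*R2^2)
M1*R1^2 = 5*4 = 20
M2*R2^2 = 8*25 = 200
I_A/I_B = 20/200 = 1/10

1/10


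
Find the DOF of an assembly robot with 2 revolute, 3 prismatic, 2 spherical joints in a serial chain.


Given: serial robot with 2 revolute, 3 prismatic, 2 spherical joints
DOF contribution per joint type: revolute=1, prismatic=1, spherical=3, fixed=0
DOF = 2*1 + 3*1 + 2*3
DOF = 11

11


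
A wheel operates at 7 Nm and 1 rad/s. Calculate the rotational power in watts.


Given: tau = 7 Nm, omega = 1 rad/s
Using P = tau * omega
P = 7 * 1
P = 7 W

7 W


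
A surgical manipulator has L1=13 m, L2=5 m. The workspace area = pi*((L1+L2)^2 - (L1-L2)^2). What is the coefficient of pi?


Given: L1 = 13, L2 = 5
(L1+L2)^2 = (18)^2 = 324
(L1-L2)^2 = (8)^2 = 64
Difference = 324 - 64 = 260
This equals 4*L1*L2 = 4*13*5 = 260
Workspace area = 260*pi

260


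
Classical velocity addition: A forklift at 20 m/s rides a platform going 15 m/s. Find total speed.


Given: object velocity = 20 m/s, platform velocity = 15 m/s (same direction)
Using classical velocity addition: v_total = v_object + v_platform
v_total = 20 + 15
v_total = 35 m/s

35 m/s


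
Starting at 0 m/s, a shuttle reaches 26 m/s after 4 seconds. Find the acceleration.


Given: initial velocity v0 = 0 m/s, final velocity v = 26 m/s, time t = 4 s
Using a = (v - v0) / t
a = (26 - 0) / 4
a = 26 / 4
a = 13/2 m/s^2

13/2 m/s^2


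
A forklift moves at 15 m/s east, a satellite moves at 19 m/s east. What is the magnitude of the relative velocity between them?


Given: v_A = 15 m/s east, v_B = 19 m/s east
Both move in the same direction; relative speed = |v_A - v_B|
|15 - 19| = |-4|
= 4 m/s

4 m/s


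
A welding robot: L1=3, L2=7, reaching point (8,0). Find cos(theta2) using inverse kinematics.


Given: L1 = 3, L2 = 7, target (x, y) = (8, 0)
Using cos(theta2) = (x^2 + y^2 - L1^2 - L2^2) / (2*L1*L2)
x^2 + y^2 = 8^2 + 0 = 64
L1^2 + L2^2 = 9 + 49 = 58
Numerator = 64 - 58 = 6
Denominator = 2*3*7 = 42
cos(theta2) = 6/42 = 1/7

1/7


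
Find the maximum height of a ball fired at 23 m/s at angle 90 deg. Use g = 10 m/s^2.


Given: v0 = 23 m/s, theta = 90 deg, g = 10 m/s^2
sin^2(90) = 1
Using H = v0^2 * sin^2(theta) / (2*g)
H = 23^2 * 1 / (2*10)
H = 529 * 1 / 20
H = 529 / 20
H = 529/20 m

529/20 m


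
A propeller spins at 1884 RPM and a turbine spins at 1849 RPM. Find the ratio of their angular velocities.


Given: RPM_A = 1884, RPM_B = 1849
omega = 2*pi*RPM/60, so omega_A/omega_B = RPM_A / RPM_B
omega_A/omega_B = 1884 / 1849
omega_A/omega_B = 1884/1849

1884/1849


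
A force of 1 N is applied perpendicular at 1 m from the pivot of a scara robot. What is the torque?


Given: F = 1 N, r = 1 m, angle = 90 deg (perpendicular)
Using tau = F * r * sin(90)
sin(90) = 1
tau = 1 * 1 * 1
tau = 1 Nm

1 Nm


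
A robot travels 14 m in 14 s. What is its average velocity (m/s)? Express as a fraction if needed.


Given: distance d = 14 m, time t = 14 s
Using v = d / t
v = 14 / 14
v = 1 m/s

1 m/s


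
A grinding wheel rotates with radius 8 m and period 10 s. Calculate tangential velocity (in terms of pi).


Given: radius r = 8 m, period T = 10 s
Using v = 2*pi*r / T
v = 2*pi*8 / 10
v = 16*pi / 10
v = 8/5*pi m/s

8/5*pi m/s


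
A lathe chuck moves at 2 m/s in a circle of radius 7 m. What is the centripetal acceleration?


Given: v = 2 m/s, r = 7 m
Using a_c = v^2 / r
a_c = 2^2 / 7
a_c = 4 / 7
a_c = 4/7 m/s^2

4/7 m/s^2


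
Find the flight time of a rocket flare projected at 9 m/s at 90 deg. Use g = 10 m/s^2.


Given: v0 = 9 m/s, theta = 90 deg, g = 10 m/s^2
sin(90) = 1
Using T = 2*v0*sin(theta) / g
T = 2*9*1 / 10
T = 18 / 10
T = 9/5 s

9/5 s


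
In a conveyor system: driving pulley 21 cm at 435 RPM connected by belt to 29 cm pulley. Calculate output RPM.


Given: D1 = 21 cm, w1 = 435 RPM, D2 = 29 cm
Using D1*w1 = D2*w2
w2 = D1*w1 / D2
w2 = 21*435 / 29
w2 = 9135 / 29
w2 = 315 RPM

315 RPM


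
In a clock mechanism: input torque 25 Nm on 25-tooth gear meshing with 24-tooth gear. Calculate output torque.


Given: N1 = 25, N2 = 24, T1 = 25 Nm
Using T2/T1 = N2/N1
T2 = T1 * N2 / N1
T2 = 25 * 24 / 25
T2 = 600 / 25
T2 = 24 Nm

24 Nm


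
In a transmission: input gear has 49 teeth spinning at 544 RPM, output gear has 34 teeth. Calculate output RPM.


Given: N1 = 49 teeth, w1 = 544 RPM, N2 = 34 teeth
Using N1*w1 = N2*w2
w2 = N1*w1 / N2
w2 = 49*544 / 34
w2 = 26656 / 34
w2 = 784 RPM

784 RPM


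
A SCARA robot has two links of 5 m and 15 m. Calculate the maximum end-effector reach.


Given: L1 = 5 m, L2 = 15 m
For a 2-link planar arm, max reach = L1 + L2 (fully extended)
Max reach = 5 + 15
Max reach = 20 m

20 m


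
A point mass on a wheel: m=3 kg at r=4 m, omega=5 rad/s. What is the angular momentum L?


Given: m = 3 kg, r = 4 m, omega = 5 rad/s
For a point mass: I = m*r^2
I = 3*4^2 = 3*16 = 48
L = I*omega = 48*5
L = 240 kg*m^2/s

240 kg*m^2/s


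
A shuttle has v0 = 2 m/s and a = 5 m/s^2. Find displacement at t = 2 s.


Given: v0 = 2 m/s, a = 5 m/s^2, t = 2 s
Using s = v0*t + (1/2)*a*t^2
s = 2*2 + (1/2)*5*2^2
s = 4 + (1/2)*20
s = 4 + 10
s = 14

14 m


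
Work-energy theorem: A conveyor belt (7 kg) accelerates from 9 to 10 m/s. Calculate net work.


Given: m = 7 kg, v0 = 9 m/s, v = 10 m/s
Using W = (1/2)*m*(v^2 - v0^2)
v^2 = 10^2 = 100
v0^2 = 9^2 = 81
v^2 - v0^2 = 100 - 81 = 19
W = (1/2)*7*19 = 133/2 J

133/2 J


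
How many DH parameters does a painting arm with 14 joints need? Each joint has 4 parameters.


Given: 14 joints, 4 DH parameters per joint (d, theta, a, alpha)
Total DH parameters = number_of_joints * 4
Total = 14 * 4
Total = 56

56


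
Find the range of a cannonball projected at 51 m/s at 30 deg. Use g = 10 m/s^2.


Given: v0 = 51 m/s, theta = 30 deg, g = 10 m/s^2
sin(2*30) = sin(60) = sqrt(3)/2
Using R = v0^2 * sin(2*theta) / g
R = 51^2 * (sqrt(3)/2) / 10
R = 2601 * sqrt(3) / 20
R = 2601/20*sqrt(3) m

2601/20*sqrt(3) m


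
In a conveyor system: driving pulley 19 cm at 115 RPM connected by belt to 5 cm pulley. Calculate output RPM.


Given: D1 = 19 cm, w1 = 115 RPM, D2 = 5 cm
Using D1*w1 = D2*w2
w2 = D1*w1 / D2
w2 = 19*115 / 5
w2 = 2185 / 5
w2 = 437 RPM

437 RPM


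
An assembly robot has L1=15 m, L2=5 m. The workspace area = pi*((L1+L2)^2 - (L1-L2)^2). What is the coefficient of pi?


Given: L1 = 15, L2 = 5
(L1+L2)^2 = (20)^2 = 400
(L1-L2)^2 = (10)^2 = 100
Difference = 400 - 100 = 300
This equals 4*L1*L2 = 4*15*5 = 300
Workspace area = 300*pi

300


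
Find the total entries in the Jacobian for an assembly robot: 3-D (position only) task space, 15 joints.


Given: task space dimension = 3, joints = 15
Jacobian is a 3 x 15 matrix
Total entries = rows * columns
Total = 3 * 15
Total = 45

45


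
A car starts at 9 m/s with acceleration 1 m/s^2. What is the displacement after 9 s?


Given: v0 = 9 m/s, a = 1 m/s^2, t = 9 s
Using s = v0*t + (1/2)*a*t^2
s = 9*9 + (1/2)*1*9^2
s = 81 + (1/2)*81
s = 81 + 81/2
s = 243/2

243/2 m


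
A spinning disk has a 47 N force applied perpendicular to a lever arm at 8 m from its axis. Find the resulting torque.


Given: F = 47 N, r = 8 m, angle = 90 deg (perpendicular)
Using tau = F * r * sin(90)
sin(90) = 1
tau = 47 * 8 * 1
tau = 376 Nm

376 Nm


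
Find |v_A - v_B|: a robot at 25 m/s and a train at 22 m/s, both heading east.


Given: v_A = 25 m/s east, v_B = 22 m/s east
Both move in the same direction; relative speed = |v_A - v_B|
|25 - 22| = |3|
= 3 m/s

3 m/s


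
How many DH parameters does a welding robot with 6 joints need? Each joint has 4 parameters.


Given: 6 joints, 4 DH parameters per joint (d, theta, a, alpha)
Total DH parameters = number_of_joints * 4
Total = 6 * 4
Total = 24

24


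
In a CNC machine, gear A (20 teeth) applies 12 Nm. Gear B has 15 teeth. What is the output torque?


Given: N1 = 20, N2 = 15, T1 = 12 Nm
Using T2/T1 = N2/N1
T2 = T1 * N2 / N1
T2 = 12 * 15 / 20
T2 = 180 / 20
T2 = 9 Nm

9 Nm


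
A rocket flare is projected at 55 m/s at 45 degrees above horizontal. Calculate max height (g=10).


Given: v0 = 55 m/s, theta = 45 deg, g = 10 m/s^2
sin^2(45) = 1/2
Using H = v0^2 * sin^2(theta) / (2*g)
H = 55^2 * 1/2 / (2*10)
H = 3025 * 1/2 / 20
H = 3025/2 / 20
H = 605/8 m

605/8 m


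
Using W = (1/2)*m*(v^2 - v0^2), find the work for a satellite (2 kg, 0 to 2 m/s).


Given: m = 2 kg, v0 = 0 m/s, v = 2 m/s
Using W = (1/2)*m*(v^2 - v0^2)
v^2 = 2^2 = 4
v0^2 = 0^2 = 0
v^2 - v0^2 = 4 - 0 = 4
W = (1/2)*2*4 = 4 J

4 J


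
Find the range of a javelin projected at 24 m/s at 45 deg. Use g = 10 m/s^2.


Given: v0 = 24 m/s, theta = 45 deg, g = 10 m/s^2
sin(2*45) = sin(90) = 1
Using R = v0^2 * sin(2*theta) / g
R = 24^2 * 1 / 10
R = 576 / 10
R = 288/5 m

288/5 m


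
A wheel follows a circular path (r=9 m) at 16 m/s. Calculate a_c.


Given: v = 16 m/s, r = 9 m
Using a_c = v^2 / r
a_c = 16^2 / 9
a_c = 256 / 9
a_c = 256/9 m/s^2

256/9 m/s^2


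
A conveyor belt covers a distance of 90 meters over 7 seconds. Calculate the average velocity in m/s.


Given: distance d = 90 m, time t = 7 s
Using v = d / t
v = 90 / 7
v = 90/7 m/s

90/7 m/s


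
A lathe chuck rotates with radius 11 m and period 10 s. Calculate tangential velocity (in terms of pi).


Given: radius r = 11 m, period T = 10 s
Using v = 2*pi*r / T
v = 2*pi*11 / 10
v = 22*pi / 10
v = 11/5*pi m/s

11/5*pi m/s


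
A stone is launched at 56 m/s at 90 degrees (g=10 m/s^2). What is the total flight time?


Given: v0 = 56 m/s, theta = 90 deg, g = 10 m/s^2
sin(90) = 1
Using T = 2*v0*sin(theta) / g
T = 2*56*1 / 10
T = 112 / 10
T = 56/5 s

56/5 s


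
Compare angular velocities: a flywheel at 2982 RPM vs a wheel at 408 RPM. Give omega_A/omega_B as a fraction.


Given: RPM_A = 2982, RPM_B = 408
omega = 2*pi*RPM/60, so omega_A/omega_B = RPM_A / RPM_B
omega_A/omega_B = 2982 / 408
omega_A/omega_B = 497/68

497/68


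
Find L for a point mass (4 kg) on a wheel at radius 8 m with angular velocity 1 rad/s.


Given: m = 4 kg, r = 8 m, omega = 1 rad/s
For a point mass: I = m*r^2
I = 4*8^2 = 4*64 = 256
L = I*omega = 256*1
L = 256 kg*m^2/s

256 kg*m^2/s


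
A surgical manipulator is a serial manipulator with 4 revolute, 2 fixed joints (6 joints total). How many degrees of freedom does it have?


Given: serial robot with 4 revolute, 2 fixed joints
DOF contribution per joint type: revolute=1, prismatic=1, spherical=3, fixed=0
DOF = 4*1 + 2*0
DOF = 4

4


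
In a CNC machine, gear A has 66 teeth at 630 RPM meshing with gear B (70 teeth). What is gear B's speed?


Given: N1 = 66 teeth, w1 = 630 RPM, N2 = 70 teeth
Using N1*w1 = N2*w2
w2 = N1*w1 / N2
w2 = 66*630 / 70
w2 = 41580 / 70
w2 = 594 RPM

594 RPM


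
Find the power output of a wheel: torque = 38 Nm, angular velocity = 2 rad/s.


Given: tau = 38 Nm, omega = 2 rad/s
Using P = tau * omega
P = 38 * 2
P = 76 W

76 W


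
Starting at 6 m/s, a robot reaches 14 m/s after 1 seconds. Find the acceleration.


Given: initial velocity v0 = 6 m/s, final velocity v = 14 m/s, time t = 1 s
Using a = (v - v0) / t
a = (14 - 6) / 1
a = 8 / 1
a = 8 m/s^2

8 m/s^2


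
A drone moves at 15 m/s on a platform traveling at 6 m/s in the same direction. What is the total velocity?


Given: object velocity = 15 m/s, platform velocity = 6 m/s (same direction)
Using classical velocity addition: v_total = v_object + v_platform
v_total = 15 + 6
v_total = 21 m/s

21 m/s


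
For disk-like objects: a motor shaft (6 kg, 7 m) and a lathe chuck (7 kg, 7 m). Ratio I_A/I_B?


Given: M1=6 kg, R1=7 m, M2=7 kg, R2=7 m
For a disk: I = (1/2)*M*R^2, so I_A/I_B = (M1*R1^2)/(M2*R2^2)
M1*R1^2 = 6*49 = 294
M2*R2^2 = 7*49 = 343
I_A/I_B = 294/343 = 6/7

6/7


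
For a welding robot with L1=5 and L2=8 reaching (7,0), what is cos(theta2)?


Given: L1 = 5, L2 = 8, target (x, y) = (7, 0)
Using cos(theta2) = (x^2 + y^2 - L1^2 - L2^2) / (2*L1*L2)
x^2 + y^2 = 7^2 + 0 = 49
L1^2 + L2^2 = 25 + 64 = 89
Numerator = 49 - 89 = -40
Denominator = 2*5*8 = 80
cos(theta2) = -40/80 = -1/2

-1/2


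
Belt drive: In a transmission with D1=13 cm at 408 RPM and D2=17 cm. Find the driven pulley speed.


Given: D1 = 13 cm, w1 = 408 RPM, D2 = 17 cm
Using D1*w1 = D2*w2
w2 = D1*w1 / D2
w2 = 13*408 / 17
w2 = 5304 / 17
w2 = 312 RPM

312 RPM


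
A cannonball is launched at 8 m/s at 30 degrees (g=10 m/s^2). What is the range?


Given: v0 = 8 m/s, theta = 30 deg, g = 10 m/s^2
sin(2*30) = sin(60) = sqrt(3)/2
Using R = v0^2 * sin(2*theta) / g
R = 8^2 * (sqrt(3)/2) / 10
R = 64 * sqrt(3) / 20
R = 16/5*sqrt(3) m

16/5*sqrt(3) m


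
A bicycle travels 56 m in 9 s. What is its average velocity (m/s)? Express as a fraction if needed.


Given: distance d = 56 m, time t = 9 s
Using v = d / t
v = 56 / 9
v = 56/9 m/s

56/9 m/s


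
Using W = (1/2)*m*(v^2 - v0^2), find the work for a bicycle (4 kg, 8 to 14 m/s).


Given: m = 4 kg, v0 = 8 m/s, v = 14 m/s
Using W = (1/2)*m*(v^2 - v0^2)
v^2 = 14^2 = 196
v0^2 = 8^2 = 64
v^2 - v0^2 = 196 - 64 = 132
W = (1/2)*4*132 = 264 J

264 J


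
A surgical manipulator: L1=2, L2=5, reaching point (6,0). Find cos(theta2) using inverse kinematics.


Given: L1 = 2, L2 = 5, target (x, y) = (6, 0)
Using cos(theta2) = (x^2 + y^2 - L1^2 - L2^2) / (2*L1*L2)
x^2 + y^2 = 6^2 + 0 = 36
L1^2 + L2^2 = 4 + 25 = 29
Numerator = 36 - 29 = 7
Denominator = 2*2*5 = 20
cos(theta2) = 7/20 = 7/20

7/20


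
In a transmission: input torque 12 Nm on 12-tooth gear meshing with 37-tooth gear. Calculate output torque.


Given: N1 = 12, N2 = 37, T1 = 12 Nm
Using T2/T1 = N2/N1
T2 = T1 * N2 / N1
T2 = 12 * 37 / 12
T2 = 444 / 12
T2 = 37 Nm

37 Nm


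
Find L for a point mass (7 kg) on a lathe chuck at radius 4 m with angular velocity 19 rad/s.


Given: m = 7 kg, r = 4 m, omega = 19 rad/s
For a point mass: I = m*r^2
I = 7*4^2 = 7*16 = 112
L = I*omega = 112*19
L = 2128 kg*m^2/s

2128 kg*m^2/s


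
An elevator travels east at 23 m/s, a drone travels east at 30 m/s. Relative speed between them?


Given: v_A = 23 m/s east, v_B = 30 m/s east
Both move in the same direction; relative speed = |v_A - v_B|
|23 - 30| = |-7|
= 7 m/s

7 m/s


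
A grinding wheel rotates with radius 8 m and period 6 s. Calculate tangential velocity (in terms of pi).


Given: radius r = 8 m, period T = 6 s
Using v = 2*pi*r / T
v = 2*pi*8 / 6
v = 16*pi / 6
v = 8/3*pi m/s

8/3*pi m/s


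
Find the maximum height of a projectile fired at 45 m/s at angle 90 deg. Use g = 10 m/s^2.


Given: v0 = 45 m/s, theta = 90 deg, g = 10 m/s^2
sin^2(90) = 1
Using H = v0^2 * sin^2(theta) / (2*g)
H = 45^2 * 1 / (2*10)
H = 2025 * 1 / 20
H = 2025 / 20
H = 405/4 m

405/4 m


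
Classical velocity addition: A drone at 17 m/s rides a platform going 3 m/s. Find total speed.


Given: object velocity = 17 m/s, platform velocity = 3 m/s (same direction)
Using classical velocity addition: v_total = v_object + v_platform
v_total = 17 + 3
v_total = 20 m/s

20 m/s


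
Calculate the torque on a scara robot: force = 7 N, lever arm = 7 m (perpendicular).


Given: F = 7 N, r = 7 m, angle = 90 deg (perpendicular)
Using tau = F * r * sin(90)
sin(90) = 1
tau = 7 * 7 * 1
tau = 49 Nm

49 Nm


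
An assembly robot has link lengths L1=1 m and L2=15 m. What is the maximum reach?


Given: L1 = 1 m, L2 = 15 m
For a 2-link planar arm, max reach = L1 + L2 (fully extended)
Max reach = 1 + 15
Max reach = 16 m

16 m


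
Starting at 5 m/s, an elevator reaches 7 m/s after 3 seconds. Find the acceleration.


Given: initial velocity v0 = 5 m/s, final velocity v = 7 m/s, time t = 3 s
Using a = (v - v0) / t
a = (7 - 5) / 3
a = 2 / 3
a = 2/3 m/s^2

2/3 m/s^2


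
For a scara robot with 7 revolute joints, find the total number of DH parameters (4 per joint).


Given: 7 joints, 4 DH parameters per joint (d, theta, a, alpha)
Total DH parameters = number_of_joints * 4
Total = 7 * 4
Total = 28

28


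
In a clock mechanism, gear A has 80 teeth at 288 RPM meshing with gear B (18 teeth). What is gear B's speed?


Given: N1 = 80 teeth, w1 = 288 RPM, N2 = 18 teeth
Using N1*w1 = N2*w2
w2 = N1*w1 / N2
w2 = 80*288 / 18
w2 = 23040 / 18
w2 = 1280 RPM

1280 RPM


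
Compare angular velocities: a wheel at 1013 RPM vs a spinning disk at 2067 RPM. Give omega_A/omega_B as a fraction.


Given: RPM_A = 1013, RPM_B = 2067
omega = 2*pi*RPM/60, so omega_A/omega_B = RPM_A / RPM_B
omega_A/omega_B = 1013 / 2067
omega_A/omega_B = 1013/2067

1013/2067


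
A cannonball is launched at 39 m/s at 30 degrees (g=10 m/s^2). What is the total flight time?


Given: v0 = 39 m/s, theta = 30 deg, g = 10 m/s^2
sin(30) = 1/2
Using T = 2*v0*sin(theta) / g
T = 2*39*1/2 / 10
T = 39 / 10
T = 39/10 s

39/10 s


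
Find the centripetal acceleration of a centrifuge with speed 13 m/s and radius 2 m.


Given: v = 13 m/s, r = 2 m
Using a_c = v^2 / r
a_c = 13^2 / 2
a_c = 169 / 2
a_c = 169/2 m/s^2

169/2 m/s^2


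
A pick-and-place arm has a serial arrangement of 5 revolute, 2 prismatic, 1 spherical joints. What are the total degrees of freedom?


Given: serial robot with 5 revolute, 2 prismatic, 1 spherical joints
DOF contribution per joint type: revolute=1, prismatic=1, spherical=3, fixed=0
DOF = 5*1 + 2*1 + 1*3
DOF = 10

10


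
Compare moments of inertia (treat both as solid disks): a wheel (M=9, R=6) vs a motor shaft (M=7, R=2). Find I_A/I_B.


Given: M1=9 kg, R1=6 m, M2=7 kg, R2=2 m
For a disk: I = (1/2)*M*R^2, so I_A/I_B = (M1*R1^2)/(M2*R2^2)
M1*R1^2 = 9*36 = 324
M2*R2^2 = 7*4 = 28
I_A/I_B = 324/28 = 81/7

81/7
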